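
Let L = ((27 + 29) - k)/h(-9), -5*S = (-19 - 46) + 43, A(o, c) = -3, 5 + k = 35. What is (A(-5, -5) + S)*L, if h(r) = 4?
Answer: 91/10 ≈ 9.1000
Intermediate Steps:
k = 30 (k = -5 + 35 = 30)
S = 22/5 (S = -((-19 - 46) + 43)/5 = -(-65 + 43)/5 = -1/5*(-22) = 22/5 ≈ 4.4000)
L = 13/2 (L = ((27 + 29) - 1*30)/4 = (56 - 30)*(1/4) = 26*(1/4) = 13/2 ≈ 6.5000)
(A(-5, -5) + S)*L = (-3 + 22/5)*(13/2) = (7/5)*(13/2) = 91/10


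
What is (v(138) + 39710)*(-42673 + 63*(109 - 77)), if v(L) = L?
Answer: -1620100136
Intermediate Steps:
(v(138) + 39710)*(-42673 + 63*(109 - 77)) = (138 + 39710)*(-42673 + 63*(109 - 77)) = 39848*(-42673 + 63*32) = 39848*(-42673 + 2016) = 39848*(-40657) = -1620100136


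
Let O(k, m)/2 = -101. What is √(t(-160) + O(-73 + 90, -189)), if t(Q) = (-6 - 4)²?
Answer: I*√102 ≈ 10.1*I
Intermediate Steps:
O(k, m) = -202 (O(k, m) = 2*(-101) = -202)
t(Q) = 100 (t(Q) = (-10)² = 100)
√(t(-160) + O(-73 + 90, -189)) = √(100 - 202) = √(-102) = I*√102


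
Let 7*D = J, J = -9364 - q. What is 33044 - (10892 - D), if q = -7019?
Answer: 21817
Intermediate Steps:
J = -2345 (J = -9364 - 1*(-7019) = -9364 + 7019 = -2345)
D = -335 (D = (1/7)*(-2345) = -335)
33044 - (10892 - D) = 33044 - (10892 - 1*(-335)) = 33044 - (10892 + 335) = 33044 - 1*11227 = 33044 - 11227 = 21817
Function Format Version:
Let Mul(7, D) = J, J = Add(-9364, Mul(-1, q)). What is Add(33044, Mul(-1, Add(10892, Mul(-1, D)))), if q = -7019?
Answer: 21817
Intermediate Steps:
J = -2345 (J = Add(-9364, Mul(-1, -7019)) = Add(-9364, 7019) = -2345)
D = -335 (D = Mul(Rational(1, 7), -2345) = -335)
Add(33044, Mul(-1, Add(10892, Mul(-1, D)))) = Add(33044, Mul(-1, Add(10892, Mul(-1, -335)))) = Add(33044, Mul(-1, Add(10892, 335))) = Add(33044, Mul(-1, 11227)) = Add(33044, -11227) = 21817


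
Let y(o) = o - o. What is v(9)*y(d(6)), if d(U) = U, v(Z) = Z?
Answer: 0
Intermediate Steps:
y(o) = 0
v(9)*y(d(6)) = 9*0 = 0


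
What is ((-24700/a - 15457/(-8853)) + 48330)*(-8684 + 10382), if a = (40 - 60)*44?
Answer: 410082132293/4994 ≈ 8.2115e+7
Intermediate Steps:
a = -880 (a = -20*44 = -880)
((-24700/a - 15457/(-8853)) + 48330)*(-8684 + 10382) = ((-24700/(-880) - 15457/(-8853)) + 48330)*(-8684 + 10382) = ((-24700*(-1/880) - 15457*(-1/8853)) + 48330)*1698 = ((1235/44 + 1189/681) + 48330)*1698 = (893351/29964 + 48330)*1698 = (1449053471/29964)*1698 = 410082132293/4994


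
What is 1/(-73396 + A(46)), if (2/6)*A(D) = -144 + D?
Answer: -1/73690 ≈ -1.3570e-5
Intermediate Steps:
A(D) = -432 + 3*D (A(D) = 3*(-144 + D) = -432 + 3*D)
1/(-73396 + A(46)) = 1/(-73396 + (-432 + 3*46)) = 1/(-73396 + (-432 + 138)) = 1/(-73396 - 294) = 1/(-73690) = -1/73690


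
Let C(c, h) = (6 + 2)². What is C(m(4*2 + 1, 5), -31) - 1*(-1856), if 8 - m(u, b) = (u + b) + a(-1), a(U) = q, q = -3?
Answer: 1920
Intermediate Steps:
a(U) = -3
m(u, b) = 11 - b - u (m(u, b) = 8 - ((u + b) - 3) = 8 - ((b + u) - 3) = 8 - (-3 + b + u) = 8 + (3 - b - u) = 11 - b - u)
C(c, h) = 64 (C(c, h) = 8² = 64)
C(m(4*2 + 1, 5), -31) - 1*(-1856) = 64 - 1*(-1856) = 64 + 1856 = 1920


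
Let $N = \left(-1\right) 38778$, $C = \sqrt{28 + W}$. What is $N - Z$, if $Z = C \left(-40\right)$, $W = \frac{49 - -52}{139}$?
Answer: $-38778 + \frac{440 \sqrt{4587}}{139} \approx -38564.0$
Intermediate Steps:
$W = \frac{101}{139}$ ($W = \left(49 + 52\right) \frac{1}{139} = 101 \cdot \frac{1}{139} = \frac{101}{139} \approx 0.72662$)
$C = \frac{11 \sqrt{4587}}{139}$ ($C = \sqrt{28 + \frac{101}{139}} = \sqrt{\frac{3993}{139}} = \frac{11 \sqrt{4587}}{139} \approx 5.3597$)
$N = -38778$
$Z = - \frac{440 \sqrt{4587}}{139}$ ($Z = \frac{11 \sqrt{4587}}{139} \left(-40\right) = - \frac{440 \sqrt{4587}}{139} \approx -214.39$)
$N - Z = -38778 - - \frac{440 \sqrt{4587}}{139} = -38778 + \frac{440 \sqrt{4587}}{139}$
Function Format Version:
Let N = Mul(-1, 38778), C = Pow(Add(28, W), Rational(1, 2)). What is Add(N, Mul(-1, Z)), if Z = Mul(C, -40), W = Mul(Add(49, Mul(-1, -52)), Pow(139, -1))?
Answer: Add(-38778, Mul(Rational(440, 139), Pow(4587, Rational(1, 2)))) ≈ -38564.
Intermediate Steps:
W = Rational(101, 139) (W = Mul(Add(49, 52), Rational(1, 139)) = Mul(101, Rational(1, 139)) = Rational(101, 139) ≈ 0.72662)
C = Mul(Rational(11, 139), Pow(4587, Rational(1, 2))) (C = Pow(Add(28, Rational(101, 139)), Rational(1, 2)) = Pow(Rational(3993, 139), Rational(1, 2)) = Mul(Rational(11, 139), Pow(4587, Rational(1, 2))) ≈ 5.3597)
N = -38778
Z = Mul(Rational(-440, 139), Pow(4587, Rational(1, 2))) (Z = Mul(Mul(Rational(11, 139), Pow(4587, Rational(1, 2))), -40) = Mul(Rational(-440, 139), Pow(4587, Rational(1, 2))) ≈ -214.39)
Add(N, Mul(-1, Z)) = Add(-38778, Mul(-1, Mul(Rational(-440, 139), Pow(4587, Rational(1, 2))))) = Add(-38778, Mul(Rational(440, 139), Pow(4587, Rational(1, 2))))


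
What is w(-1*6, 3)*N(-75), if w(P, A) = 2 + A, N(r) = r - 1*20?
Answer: -475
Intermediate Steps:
N(r) = -20 + r (N(r) = r - 20 = -20 + r)
w(-1*6, 3)*N(-75) = (2 + 3)*(-20 - 75) = 5*(-95) = -475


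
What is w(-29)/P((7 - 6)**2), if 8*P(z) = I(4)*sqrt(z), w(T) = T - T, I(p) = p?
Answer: 0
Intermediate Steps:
w(T) = 0
P(z) = sqrt(z)/2 (P(z) = (4*sqrt(z))/8 = sqrt(z)/2)
w(-29)/P((7 - 6)**2) = 0/((sqrt((7 - 6)**2)/2)) = 0/((sqrt(1**2)/2)) = 0/((sqrt(1)/2)) = 0/(((1/2)*1)) = 0/(1/2) = 0*2 = 0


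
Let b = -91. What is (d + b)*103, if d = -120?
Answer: -21733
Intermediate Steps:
(d + b)*103 = (-120 - 91)*103 = -211*103 = -21733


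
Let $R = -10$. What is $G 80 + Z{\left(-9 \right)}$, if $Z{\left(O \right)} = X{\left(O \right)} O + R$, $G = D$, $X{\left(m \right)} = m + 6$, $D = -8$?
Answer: $-623$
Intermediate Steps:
$X{\left(m \right)} = 6 + m$
$G = -8$
$Z{\left(O \right)} = -10 + O \left(6 + O\right)$ ($Z{\left(O \right)} = \left(6 + O\right) O - 10 = O \left(6 + O\right) - 10 = -10 + O \left(6 + O\right)$)
$G 80 + Z{\left(-9 \right)} = \left(-8\right) 80 - \left(10 + 9 \left(6 - 9\right)\right) = -640 - -17 = -640 + \left(-10 + 27\right) = -640 + 17 = -623$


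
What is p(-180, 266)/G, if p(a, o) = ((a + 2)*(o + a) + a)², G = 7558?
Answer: 119939072/3779 ≈ 31738.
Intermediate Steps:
p(a, o) = (a + (2 + a)*(a + o))² (p(a, o) = ((2 + a)*(a + o) + a)² = (a + (2 + a)*(a + o))²)
p(-180, 266)/G = ((-180)² + 2*266 + 3*(-180) - 180*266)²/7558 = (32400 + 532 - 540 - 47880)²*(1/7558) = (-15488)²*(1/7558) = 239878144*(1/7558) = 119939072/3779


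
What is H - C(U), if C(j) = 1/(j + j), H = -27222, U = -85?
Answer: -4627739/170 ≈ -27222.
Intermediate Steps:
C(j) = 1/(2*j)
H - C(U) = -27222 - 1/(2*(-85)) = -27222 - (-1)/(2*85) = -27222 - 1*(-1/170) = -27222 + 1/170 = -4627739/170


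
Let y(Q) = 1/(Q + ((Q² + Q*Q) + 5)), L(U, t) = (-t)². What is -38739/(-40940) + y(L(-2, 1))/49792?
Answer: 3857794811/4076968960 ≈ 0.94624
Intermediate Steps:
L(U, t) = t²
y(Q) = 1/(5 + Q + 2*Q²) (y(Q) = 1/(Q + ((Q² + Q²) + 5)) = 1/(Q + (2*Q² + 5)) = 1/(Q + (5 + 2*Q²)) = 1/(5 + Q + 2*Q²))
-38739/(-40940) + y(L(-2, 1))/49792 = -38739/(-40940) + 1/((5 + 1² + 2*(1²)²)*49792) = -38739*(-1/40940) + (1/49792)/(5 + 1 + 2*1²) = 38739/40940 + (1/49792)/(5 + 1 + 2*1) = 38739/40940 + (1/49792)/(5 + 1 + 2) = 38739/40940 + (1/49792)/8 = 38739/40940 + (⅛)*(1/49792) = 38739/40940 + 1/398336 = 3857794811/4076968960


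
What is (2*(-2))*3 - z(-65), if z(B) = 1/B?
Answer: -779/65 ≈ -11.985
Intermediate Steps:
(2*(-2))*3 - z(-65) = (2*(-2))*3 - 1/(-65) = -4*3 - 1*(-1/65) = -12 + 1/65 = -779/65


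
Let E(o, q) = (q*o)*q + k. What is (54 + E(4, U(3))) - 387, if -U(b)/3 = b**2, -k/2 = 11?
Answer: 2561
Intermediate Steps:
k = -22 (k = -2*11 = -22)
U(b) = -3*b**2
E(o, q) = -22 + o*q**2 (E(o, q) = (q*o)*q - 22 = (o*q)*q - 22 = o*q**2 - 22 = -22 + o*q**2)
(54 + E(4, U(3))) - 387 = (54 + (-22 + 4*(-3*3**2)**2)) - 387 = (54 + (-22 + 4*(-3*9)**2)) - 387 = (54 + (-22 + 4*(-27)**2)) - 387 = (54 + (-22 + 4*729)) - 387 = (54 + (-22 + 2916)) - 387 = (54 + 2894) - 387 = 2948 - 387 = 2561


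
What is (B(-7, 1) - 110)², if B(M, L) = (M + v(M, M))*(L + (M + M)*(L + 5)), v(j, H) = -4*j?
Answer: 3433609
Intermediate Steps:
B(M, L) = -3*M*(L + 2*M*(5 + L)) (B(M, L) = (M - 4*M)*(L + (M + M)*(L + 5)) = (-3*M)*(L + (2*M)*(5 + L)) = (-3*M)*(L + 2*M*(5 + L)) = -3*M*(L + 2*M*(5 + L)))
(B(-7, 1) - 110)² = (3*(-7)*(-1*1 - 10*(-7) - 2*1*(-7)) - 110)² = (3*(-7)*(-1 + 70 + 14) - 110)² = (3*(-7)*83 - 110)² = (-1743 - 110)² = (-1853)² = 3433609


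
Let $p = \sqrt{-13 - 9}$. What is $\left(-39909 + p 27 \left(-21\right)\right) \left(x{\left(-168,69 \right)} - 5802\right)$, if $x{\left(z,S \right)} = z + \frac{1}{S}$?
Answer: $\frac{5479891487}{23} + \frac{77854581 i \sqrt{22}}{23} \approx 2.3826 \cdot 10^{8} + 1.5877 \cdot 10^{7} i$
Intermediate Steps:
$p = i \sqrt{22}$ ($p = \sqrt{-22} = i \sqrt{22} \approx 4.6904 i$)
$\left(-39909 + p 27 \left(-21\right)\right) \left(x{\left(-168,69 \right)} - 5802\right) = \left(-39909 + i \sqrt{22} \cdot 27 \left(-21\right)\right) \left(\left(-168 + \frac{1}{69}\right) - 5802\right) = \left(-39909 + 27 i \sqrt{22} \left(-21\right)\right) \left(\left(-168 + \frac{1}{69}\right) - 5802\right) = \left(-39909 - 567 i \sqrt{22}\right) \left(- \frac{11591}{69} - 5802\right) = \left(-39909 - 567 i \sqrt{22}\right) \left(- \frac{411929}{69}\right) = \frac{5479891487}{23} + \frac{77854581 i \sqrt{22}}{23}$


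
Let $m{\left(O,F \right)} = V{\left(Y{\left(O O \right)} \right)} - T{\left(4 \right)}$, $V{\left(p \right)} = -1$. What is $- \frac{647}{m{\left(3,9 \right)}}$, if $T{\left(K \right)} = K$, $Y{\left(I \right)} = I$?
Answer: $\frac{647}{5} \approx 129.4$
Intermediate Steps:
$m{\left(O,F \right)} = -5$ ($m{\left(O,F \right)} = -1 - 4 = -5$)
$- \frac{647}{m{\left(3,9 \right)}} = - \frac{647}{-5} = \left(-647\right) \left(- \frac{1}{5}\right) = \frac{647}{5}$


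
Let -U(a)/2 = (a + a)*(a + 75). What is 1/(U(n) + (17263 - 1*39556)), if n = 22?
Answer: -1/30829 ≈ -3.2437e-5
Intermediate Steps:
U(a) = -4*a*(75 + a) (U(a) = -2*(a + a)*(a + 75) = -2*2*a*(75 + a) = -4*a*(75 + a))
1/(U(n) + (17263 - 1*39556)) = 1/(-4*22*(75 + 22) + (17263 - 1*39556)) = 1/(-4*22*97 + (17263 - 39556)) = 1/(-8536 - 22293) = 1/(-30829) = -1/30829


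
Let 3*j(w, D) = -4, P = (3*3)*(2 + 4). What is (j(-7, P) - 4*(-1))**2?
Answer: 64/9 ≈ 7.1111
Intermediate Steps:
P = 54 (P = 9*6 = 54)
j(w, D) = -4/3 (j(w, D) = (1/3)*(-4) = -4/3)
(j(-7, P) - 4*(-1))**2 = (-4/3 - 4*(-1))**2 = (-4/3 + 4)**2 = (8/3)**2 = 64/9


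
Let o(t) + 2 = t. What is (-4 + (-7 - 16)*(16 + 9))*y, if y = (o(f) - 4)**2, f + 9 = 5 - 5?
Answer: -130275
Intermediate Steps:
f = -9 (f = -9 + (5 - 5) = -9 + 0 = -9)
o(t) = -2 + t
y = 225 (y = ((-2 - 9) - 4)**2 = (-11 - 4)**2 = (-15)**2 = 225)
(-4 + (-7 - 16)*(16 + 9))*y = (-4 + (-7 - 16)*(16 + 9))*225 = (-4 - 23*25)*225 = (-4 - 575)*225 = -579*225 = -130275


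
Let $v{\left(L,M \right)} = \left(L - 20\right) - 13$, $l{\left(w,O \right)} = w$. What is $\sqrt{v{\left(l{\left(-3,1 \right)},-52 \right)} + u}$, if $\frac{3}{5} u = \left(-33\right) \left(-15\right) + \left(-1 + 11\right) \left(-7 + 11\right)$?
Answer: $\frac{\sqrt{7701}}{3} \approx 29.252$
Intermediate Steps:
$v{\left(L,M \right)} = -33 + L$ ($v{\left(L,M \right)} = \left(-20 + L\right) - 13 = -33 + L$)
$u = \frac{2675}{3}$ ($u = \frac{5 \left(\left(-33\right) \left(-15\right) + \left(-1 + 11\right) \left(-7 + 11\right)\right)}{3} = \frac{5 \left(495 + 10 \cdot 4\right)}{3} = \frac{5 \left(495 + 40\right)}{3} = \frac{5}{3} \cdot 535 = \frac{2675}{3} \approx 891.67$)
$\sqrt{v{\left(l{\left(-3,1 \right)},-52 \right)} + u} = \sqrt{\left(-33 - 3\right) + \frac{2675}{3}} = \sqrt{-36 + \frac{2675}{3}} = \sqrt{\frac{2567}{3}} = \frac{\sqrt{7701}}{3}$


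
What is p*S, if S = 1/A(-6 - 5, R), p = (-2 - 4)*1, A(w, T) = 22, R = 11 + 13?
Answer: -3/11 ≈ -0.27273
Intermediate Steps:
R = 24
p = -6 (p = -6*1 = -6)
S = 1/22 ≈ 0.045455
p*S = -6*1/22 = -3/11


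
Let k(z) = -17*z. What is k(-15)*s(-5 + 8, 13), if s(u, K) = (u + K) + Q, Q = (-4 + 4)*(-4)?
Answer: 4080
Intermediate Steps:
Q = 0 (Q = 0*(-4) = 0)
s(u, K) = K + u (s(u, K) = (u + K) + 0 = (K + u) + 0 = K + u)
k(-15)*s(-5 + 8, 13) = (-17*(-15))*(13 + (-5 + 8)) = 255*(13 + 3) = 255*16 = 4080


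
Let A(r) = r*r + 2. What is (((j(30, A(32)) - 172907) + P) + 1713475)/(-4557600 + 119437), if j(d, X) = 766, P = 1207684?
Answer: -2749018/4438163 ≈ -0.61940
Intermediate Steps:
A(r) = 2 + r**2 (A(r) = r**2 + 2 = 2 + r**2)
(((j(30, A(32)) - 172907) + P) + 1713475)/(-4557600 + 119437) = (((766 - 172907) + 1207684) + 1713475)/(-4557600 + 119437) = ((-172141 + 1207684) + 1713475)/(-4438163) = (1035543 + 1713475)*(-1/4438163) = 2749018*(-1/4438163) = -2749018/4438163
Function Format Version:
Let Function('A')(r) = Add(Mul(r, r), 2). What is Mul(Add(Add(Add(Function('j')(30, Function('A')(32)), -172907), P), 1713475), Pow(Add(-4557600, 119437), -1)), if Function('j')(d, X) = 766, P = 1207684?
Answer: Rational(-2749018, 4438163) ≈ -0.61940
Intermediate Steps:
Function('A')(r) = Add(2, Pow(r, 2)) (Function('A')(r) = Add(Pow(r, 2), 2) = Add(2, Pow(r, 2)))
Mul(Add(Add(Add(Function('j')(30, Function('A')(32)), -172907), P), 1713475), Pow(Add(-4557600, 119437), -1)) = Mul(Add(Add(Add(766, -172907), 1207684), 1713475), Pow(Add(-4557600, 119437), -1)) = Mul(Add(Add(-172141, 1207684), 1713475), Pow(-4438163, -1)) = Mul(Add(1035543, 1713475), Rational(-1, 4438163)) = Mul(2749018, Rational(-1, 4438163)) = Rational(-2749018, 4438163)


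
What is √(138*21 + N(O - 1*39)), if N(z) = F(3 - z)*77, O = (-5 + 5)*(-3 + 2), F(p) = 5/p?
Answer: √104658/6 ≈ 53.918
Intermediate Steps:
O = 0 (O = 0*(-1) = 0)
N(z) = 385/(3 - z) (N(z) = (5/(3 - z))*77 = 385/(3 - z))
√(138*21 + N(O - 1*39)) = √(138*21 - 385/(-3 + (0 - 1*39))) = √(2898 - 385/(-3 + (0 - 39))) = √(2898 - 385/(-3 - 39)) = √(2898 - 385/(-42)) = √(2898 - 385*(-1/42)) = √(2898 + 55/6) = √(17443/6) = √104658/6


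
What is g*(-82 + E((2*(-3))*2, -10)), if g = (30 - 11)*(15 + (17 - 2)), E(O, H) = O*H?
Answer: 21660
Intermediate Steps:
E(O, H) = H*O
g = 570 (g = 19*(15 + 15) = 19*30 = 570)
g*(-82 + E((2*(-3))*2, -10)) = 570*(-82 - 10*2*(-3)*2) = 570*(-82 - (-60)*2) = 570*(-82 - 10*(-12)) = 570*(-82 + 120) = 570*38 = 21660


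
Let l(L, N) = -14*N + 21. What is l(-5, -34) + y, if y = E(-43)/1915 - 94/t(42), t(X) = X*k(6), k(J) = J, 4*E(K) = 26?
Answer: 59915972/120645 ≈ 496.63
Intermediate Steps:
l(L, N) = 21 - 14*N
E(K) = 13/2 (E(K) = (¼)*26 = 13/2)
t(X) = 6*X (t(X) = X*6 = 6*X)
y = -44593/120645 (y = (13/2)/1915 - 94/(6*42) = (13/2)*(1/1915) - 94/252 = 13/3830 - 94*1/252 = 13/3830 - 47/126 = -44593/120645 ≈ -0.36962)
l(-5, -34) + y = (21 - 14*(-34)) - 44593/120645 = (21 + 476) - 44593/120645 = 497 - 44593/120645 = 59915972/120645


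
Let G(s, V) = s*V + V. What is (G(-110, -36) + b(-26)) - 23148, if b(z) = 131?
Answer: -19093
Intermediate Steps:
G(s, V) = V + V*s (G(s, V) = V*s + V = V + V*s)
(G(-110, -36) + b(-26)) - 23148 = (-36*(1 - 110) + 131) - 23148 = (-36*(-109) + 131) - 23148 = (3924 + 131) - 23148 = 4055 - 23148 = -19093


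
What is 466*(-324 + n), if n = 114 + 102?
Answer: -50328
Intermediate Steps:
n = 216
466*(-324 + n) = 466*(-324 + 216) = 466*(-108) = -50328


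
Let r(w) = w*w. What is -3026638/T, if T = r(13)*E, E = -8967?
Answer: 3026638/1515423 ≈ 1.9972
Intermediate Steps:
r(w) = w²
T = -1515423 (T = 13²*(-8967) = 169*(-8967) = -1515423)
-3026638/T = -3026638/(-1515423) = -3026638*(-1/1515423) = 3026638/1515423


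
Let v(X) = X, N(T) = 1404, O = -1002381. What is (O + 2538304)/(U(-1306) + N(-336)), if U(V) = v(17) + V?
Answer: 1535923/115 ≈ 13356.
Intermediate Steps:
U(V) = 17 + V
(O + 2538304)/(U(-1306) + N(-336)) = (-1002381 + 2538304)/((17 - 1306) + 1404) = 1535923/(-1289 + 1404) = 1535923/115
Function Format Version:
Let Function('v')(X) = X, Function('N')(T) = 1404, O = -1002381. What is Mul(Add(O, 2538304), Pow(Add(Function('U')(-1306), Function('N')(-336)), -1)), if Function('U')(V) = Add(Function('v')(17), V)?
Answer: Rational(1535923, 115) ≈ 13356.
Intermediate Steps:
Function('U')(V) = Add(17, V)
Mul(Add(O, 2538304), Pow(Add(Function('U')(-1306), Function('N')(-336)), -1)) = Mul(Add(-1002381, 2538304), Pow(Add(Add(17, -1306), 1404), -1)) = Mul(1535923, Pow(Add(-1289, 1404), -1)) = Mul(1535923, Pow(115, -1)) = Mul(1535923, Rational(1, 115)) = Rational(1535923, 115)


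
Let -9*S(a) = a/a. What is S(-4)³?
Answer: -1/729 ≈ -0.0013717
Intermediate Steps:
S(a) = -⅑ (S(a) = -a/(9*a) = -⅑*1 = -⅑)
S(-4)³ = (-⅑)³ = -1/729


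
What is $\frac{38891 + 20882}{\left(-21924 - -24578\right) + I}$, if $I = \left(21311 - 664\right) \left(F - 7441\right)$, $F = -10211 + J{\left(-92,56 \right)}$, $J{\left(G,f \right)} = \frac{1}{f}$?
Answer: $- \frac{3347288}{20409637993} \approx -0.00016401$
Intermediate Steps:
$F = - \frac{571815}{56}$ ($F = -10211 + \frac{1}{56} = - \frac{571815}{56} \approx -10211.0$)
$I = - \frac{20409786617}{56}$ ($I = \left(21311 - 664\right) \left(- \frac{571815}{56} - 7441\right) = 20647 \left(- \frac{988511}{56}\right) = - \frac{20409786617}{56} \approx -3.6446 \cdot 10^{8}$)
$\frac{38891 + 20882}{\left(-21924 - -24578\right) + I} = \frac{38891 + 20882}{\left(-21924 - -24578\right) - \frac{20409786617}{56}} = \frac{59773}{\left(-21924 + 24578\right) - \frac{20409786617}{56}} = \frac{59773}{2654 - \frac{20409786617}{56}} = \frac{59773}{- \frac{20409637993}{56}} = 59773 \left(- \frac{56}{20409637993}\right) = - \frac{3347288}{20409637993}$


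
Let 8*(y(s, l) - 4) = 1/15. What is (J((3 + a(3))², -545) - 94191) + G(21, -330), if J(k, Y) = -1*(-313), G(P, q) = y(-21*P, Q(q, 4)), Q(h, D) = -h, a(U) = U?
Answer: -11264879/120 ≈ -93874.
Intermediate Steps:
y(s, l) = 481/120 (y(s, l) = 4 + (⅛)/15 = 4 + (⅛)*(1/15) = 4 + 1/120 = 481/120)
G(P, q) = 481/120
J(k, Y) = 313
(J((3 + a(3))², -545) - 94191) + G(21, -330) = (313 - 94191) + 481/120 = -93878 + 481/120 = -11264879/120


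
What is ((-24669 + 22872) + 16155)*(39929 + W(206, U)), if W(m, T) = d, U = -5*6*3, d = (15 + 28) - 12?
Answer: 573745680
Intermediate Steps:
d = 31 (d = 43 - 12 = 31)
U = -90 (U = -30*3 = -90)
W(m, T) = 31
((-24669 + 22872) + 16155)*(39929 + W(206, U)) = ((-24669 + 22872) + 16155)*(39929 + 31) = (-1797 + 16155)*39960 = 14358*39960 = 573745680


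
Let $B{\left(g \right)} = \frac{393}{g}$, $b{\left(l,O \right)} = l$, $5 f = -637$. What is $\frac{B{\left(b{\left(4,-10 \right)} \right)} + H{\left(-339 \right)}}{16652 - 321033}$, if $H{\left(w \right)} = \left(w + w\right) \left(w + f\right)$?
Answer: $- \frac{6326349}{6087620} \approx -1.0392$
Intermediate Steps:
$f = - \frac{637}{5}$ ($f = \frac{1}{5} \left(-637\right) = - \frac{637}{5} \approx -127.4$)
$H{\left(w \right)} = 2 w \left(- \frac{637}{5} + w\right)$ ($H{\left(w \right)} = \left(w + w\right) \left(w - \frac{637}{5}\right) = 2 w \left(- \frac{637}{5} + w\right)$)
$\frac{B{\left(b{\left(4,-10 \right)} \right)} + H{\left(-339 \right)}}{16652 - 321033} = \frac{\frac{393}{4} + \frac{2}{5} \left(-339\right) \left(-637 + 5 \left(-339\right)\right)}{16652 - 321033} = \frac{393 \cdot \frac{1}{4} + \frac{2}{5} \left(-339\right) \left(-637 - 1695\right)}{-304381} = \left(\frac{393}{4} + \frac{2}{5} \left(-339\right) \left(-2332\right)\right) \left(- \frac{1}{304381}\right) = \left(\frac{393}{4} + \frac{1581096}{5}\right) \left(- \frac{1}{304381}\right) = \frac{6326349}{20} \left(- \frac{1}{304381}\right) = - \frac{6326349}{6087620}$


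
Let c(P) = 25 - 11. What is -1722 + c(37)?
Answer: -1708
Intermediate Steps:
c(P) = 14
-1722 + c(37) = -1722 + 14 = -1708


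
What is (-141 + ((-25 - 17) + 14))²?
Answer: 28561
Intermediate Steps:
(-141 + ((-25 - 17) + 14))² = (-141 + (-42 + 14))² = (-141 - 28)² = (-169)² = 28561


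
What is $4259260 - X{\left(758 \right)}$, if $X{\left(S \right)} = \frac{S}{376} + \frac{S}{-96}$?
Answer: $\frac{9608903825}{2256} \approx 4.2593 \cdot 10^{6}$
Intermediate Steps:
$X{\left(S \right)} = - \frac{35 S}{4512}$ ($X{\left(S \right)} = S \frac{1}{376} + S \left(- \frac{1}{96}\right) = \frac{S}{376} - \frac{S}{96} = - \frac{35 S}{4512}$)
$4259260 - X{\left(758 \right)} = 4259260 - \left(- \frac{35}{4512}\right) 758 = 4259260 - - \frac{13265}{2256} = 4259260 + \frac{13265}{2256} = \frac{9608903825}{2256}$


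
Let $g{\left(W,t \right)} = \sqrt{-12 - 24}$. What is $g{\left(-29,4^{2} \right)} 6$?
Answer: $36 i \approx 36.0 i$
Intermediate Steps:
$g{\left(W,t \right)} = 6 i$ ($g{\left(W,t \right)} = \sqrt{-36} = 6 i$)
$g{\left(-29,4^{2} \right)} 6 = 6 i 6 = 36 i$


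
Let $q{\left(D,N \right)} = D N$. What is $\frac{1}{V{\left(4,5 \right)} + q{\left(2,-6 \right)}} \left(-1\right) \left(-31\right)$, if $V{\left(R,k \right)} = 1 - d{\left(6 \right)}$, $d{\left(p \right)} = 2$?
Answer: $- \frac{31}{13} \approx -2.3846$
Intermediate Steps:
$V{\left(R,k \right)} = -1$ ($V{\left(R,k \right)} = 1 - 2 = -1$)
$\frac{1}{V{\left(4,5 \right)} + q{\left(2,-6 \right)}} \left(-1\right) \left(-31\right) = \frac{1}{-1 + 2 \left(-6\right)} \left(-1\right) \left(-31\right) = \frac{1}{-1 - 12} \left(-1\right) \left(-31\right) = \frac{1}{-13} \left(-1\right) \left(-31\right) = \left(- \frac{1}{13}\right) \left(-1\right) \left(-31\right) = \frac{1}{13} \left(-31\right) = - \frac{31}{13}$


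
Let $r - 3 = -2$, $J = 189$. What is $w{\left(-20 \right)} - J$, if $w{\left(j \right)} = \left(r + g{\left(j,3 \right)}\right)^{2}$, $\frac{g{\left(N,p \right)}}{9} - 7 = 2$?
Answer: $6535$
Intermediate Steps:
$g{\left(N,p \right)} = 81$ ($g{\left(N,p \right)} = 63 + 9 \cdot 2 = 63 + 18 = 81$)
$r = 1$ ($r = 3 - 2 = 1$)
$w{\left(j \right)} = 6724$ ($w{\left(j \right)} = \left(1 + 81\right)^{2} = 82^{2} = 6724$)
$w{\left(-20 \right)} - J = 6724 - 189 = 6535$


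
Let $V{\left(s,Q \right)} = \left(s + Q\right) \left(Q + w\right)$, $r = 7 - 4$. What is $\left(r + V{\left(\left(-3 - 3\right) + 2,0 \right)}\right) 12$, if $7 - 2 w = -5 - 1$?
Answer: $-276$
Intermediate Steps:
$w = \frac{13}{2}$ ($w = \frac{7}{2} - \frac{-5 - 1}{2} = \frac{7}{2} - -3 = \frac{7}{2} + 3 = \frac{13}{2} \approx 6.5$)
$r = 3$
$V{\left(s,Q \right)} = \left(\frac{13}{2} + Q\right) \left(Q + s\right)$ ($V{\left(s,Q \right)} = \left(s + Q\right) \left(Q + \frac{13}{2}\right) = \left(Q + s\right) \left(\frac{13}{2} + Q\right) = \left(\frac{13}{2} + Q\right) \left(Q + s\right)$)
$\left(r + V{\left(\left(-3 - 3\right) + 2,0 \right)}\right) 12 = \left(3 + \left(0^{2} + \frac{13}{2} \cdot 0 + \frac{13 \left(\left(-3 - 3\right) + 2\right)}{2} + 0 \left(\left(-3 - 3\right) + 2\right)\right)\right) 12 = \left(3 + \left(0 + 0 + \frac{13 \left(-6 + 2\right)}{2} + 0 \left(-6 + 2\right)\right)\right) 12 = \left(3 + \left(0 + 0 + \frac{13}{2} \left(-4\right) + 0 \left(-4\right)\right)\right) 12 = \left(3 + \left(0 + 0 - 26 + 0\right)\right) 12 = \left(3 - 26\right) 12 = \left(-23\right) 12 = -276$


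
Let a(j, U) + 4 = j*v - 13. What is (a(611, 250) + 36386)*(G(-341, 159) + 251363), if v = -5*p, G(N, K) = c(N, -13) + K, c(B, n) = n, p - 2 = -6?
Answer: 12220570801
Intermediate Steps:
p = -4 (p = 2 - 6 = -4)
G(N, K) = -13 + K
v = 20 (v = -5*(-4) = 20)
a(j, U) = -17 + 20*j (a(j, U) = -4 + (j*20 - 13) = -4 + (20*j - 13) = -4 + (-13 + 20*j) = -17 + 20*j)
(a(611, 250) + 36386)*(G(-341, 159) + 251363) = ((-17 + 20*611) + 36386)*((-13 + 159) + 251363) = ((-17 + 12220) + 36386)*(146 + 251363) = (12203 + 36386)*251509 = 48589*251509 = 12220570801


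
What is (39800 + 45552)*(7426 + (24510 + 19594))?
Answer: 4398188560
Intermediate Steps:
(39800 + 45552)*(7426 + (24510 + 19594)) = 85352*(7426 + 44104) = 85352*51530 = 4398188560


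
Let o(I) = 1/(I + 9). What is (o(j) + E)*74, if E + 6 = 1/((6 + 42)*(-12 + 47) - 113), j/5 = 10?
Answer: -40928808/92453 ≈ -442.70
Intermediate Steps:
j = 50 (j = 5*10 = 50)
E = -9401/1567 (E = -6 + 1/((6 + 42)*(-12 + 47) - 113) = -6 + 1/(48*35 - 113) = -6 + 1/(1680 - 113) = -6 + 1/1567 = -9401/1567 ≈ -5.9994)
o(I) = 1/(9 + I)
(o(j) + E)*74 = (1/(9 + 50) - 9401/1567)*74 = (1/59 - 9401/1567)*74 = -553092/92453*74 = -40928808/92453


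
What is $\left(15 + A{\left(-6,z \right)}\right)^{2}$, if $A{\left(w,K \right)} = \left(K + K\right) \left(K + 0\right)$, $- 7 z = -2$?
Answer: $\frac{552049}{2401} \approx 229.92$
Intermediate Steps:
$z = \frac{2}{7}$ ($z = \left(- \frac{1}{7}\right) \left(-2\right) = \frac{2}{7} \approx 0.28571$)
$A{\left(w,K \right)} = 2 K^{2}$ ($A{\left(w,K \right)} = 2 K K = 2 K^{2}$)
$\left(15 + A{\left(-6,z \right)}\right)^{2} = \left(15 + 2 \left(\frac{2}{7}\right)^{2}\right)^{2} = \left(15 + 2 \cdot \frac{4}{49}\right)^{2} = \left(15 + \frac{8}{49}\right)^{2} = \left(\frac{743}{49}\right)^{2} = \frac{552049}{2401}$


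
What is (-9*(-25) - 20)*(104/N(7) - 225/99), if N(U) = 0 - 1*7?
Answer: -270395/77 ≈ -3511.6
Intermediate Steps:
N(U) = -7 (N(U) = 0 - 7 = -7)
(-9*(-25) - 20)*(104/N(7) - 225/99) = (-9*(-25) - 20)*(104/(-7) - 225/99) = (225 - 20)*(104*(-⅐) - 225*1/99) = 205*(-104/7 - 25/11) = 205*(-1319/77) = -270395/77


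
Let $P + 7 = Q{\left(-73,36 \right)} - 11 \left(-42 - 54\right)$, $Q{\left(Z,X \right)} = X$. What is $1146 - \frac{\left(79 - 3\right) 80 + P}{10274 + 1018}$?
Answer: $\frac{12933467}{11292} \approx 1145.4$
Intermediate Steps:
$P = 1085$ ($P = -7 - \left(-36 + 11 \left(-42 - 54\right)\right) = -7 - \left(-36 + 11 \left(-96\right)\right) = -7 + \left(36 - -1056\right) = -7 + \left(36 + 1056\right) = -7 + 1092 = 1085$)
$1146 - \frac{\left(79 - 3\right) 80 + P}{10274 + 1018} = 1146 - \frac{\left(79 - 3\right) 80 + 1085}{10274 + 1018} = 1146 - \frac{76 \cdot 80 + 1085}{11292} = 1146 - \left(6080 + 1085\right) \frac{1}{11292} = 1146 - 7165 \cdot \frac{1}{11292} = 1146 - \frac{7165}{11292} = \frac{12933467}{11292}$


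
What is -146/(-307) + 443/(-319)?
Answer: -89427/97933 ≈ -0.91315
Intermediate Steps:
-146/(-307) + 443/(-319) = -146*(-1/307) + 443*(-1/319) = 146/307 - 443/319 = -89427/97933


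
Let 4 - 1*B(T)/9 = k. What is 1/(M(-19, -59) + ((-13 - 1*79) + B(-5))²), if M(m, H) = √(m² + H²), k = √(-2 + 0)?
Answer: 1/(√3842 + (56 + 9*I*√2)²) ≈ 0.00026988 - 0.00012672*I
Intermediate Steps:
k = I*√2 (k = √(-2) = I*√2 ≈ 1.4142*I)
M(m, H) = √(H² + m²)
B(T) = 36 - 9*I*√2
1/(M(-19, -59) + ((-13 - 1*79) + B(-5))²) = 1/(√((-59)² + (-19)²) + ((-13 - 1*79) + (36 - 9*I*√2))²) = 1/(√(3481 + 361) + ((-13 - 79) + (36 - 9*I*√2))²) = 1/(√3842 + (-92 + (36 - 9*I*√2))²) = 1/(√3842 + (-56 - 9*I*√2)²)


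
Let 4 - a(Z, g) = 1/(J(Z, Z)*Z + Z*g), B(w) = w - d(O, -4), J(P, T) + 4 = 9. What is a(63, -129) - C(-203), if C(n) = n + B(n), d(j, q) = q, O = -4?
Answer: 3171673/7812 ≈ 406.00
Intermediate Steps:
J(P, T) = 5 (J(P, T) = -4 + 9 = 5)
B(w) = 4 + w (B(w) = w - 1*(-4) = w + 4 = 4 + w)
C(n) = 4 + 2*n (C(n) = n + (4 + n) = 4 + 2*n)
a(Z, g) = 4 - 1/(5*Z + Z*g)
a(63, -129) - C(-203) = (-1 + 20*63 + 4*63*(-129))/(63*(5 - 129)) - (4 + 2*(-203)) = (1/63)*(-1 + 1260 - 32508)/(-124) - (4 - 406) = (1/63)*(-1/124)*(-31249) - 1*(-402) = 31249/7812 + 402 = 3171673/7812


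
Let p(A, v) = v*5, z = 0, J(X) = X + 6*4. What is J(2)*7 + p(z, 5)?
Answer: 207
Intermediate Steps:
J(X) = 24 + X (J(X) = X + 24 = 24 + X)
p(A, v) = 5*v
J(2)*7 + p(z, 5) = (24 + 2)*7 + 5*5 = 26*7 + 25 = 182 + 25 = 207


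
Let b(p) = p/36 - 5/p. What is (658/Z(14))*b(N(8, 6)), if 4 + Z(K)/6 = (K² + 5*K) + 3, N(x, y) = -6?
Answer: 658/2385 ≈ 0.27589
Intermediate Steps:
Z(K) = -6 + 6*K² + 30*K (Z(K) = -24 + 6*((K² + 5*K) + 3) = -24 + 6*(3 + K² + 5*K) = -24 + (18 + 6*K² + 30*K) = -6 + 6*K² + 30*K)
b(p) = -5/p + p/36 (b(p) = p*(1/36) - 5/p = p/36 - 5/p = -5/p + p/36)
(658/Z(14))*b(N(8, 6)) = (658/(-6 + 6*14² + 30*14))*(-5/(-6) + (1/36)*(-6)) = (658/(-6 + 6*196 + 420))*(-5*(-⅙) - ⅙) = (658/(-6 + 1176 + 420))*(⅚ - ⅙) = (658/1590)*(⅔) = (658*(1/1590))*(⅔) = (329/795)*(⅔) = 658/2385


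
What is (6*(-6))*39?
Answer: -1404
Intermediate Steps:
(6*(-6))*39 = -36*39 = -1404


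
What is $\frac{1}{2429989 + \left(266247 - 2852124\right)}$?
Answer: $- \frac{1}{155888} \approx -6.4149 \cdot 10^{-6}$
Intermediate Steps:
$\frac{1}{2429989 + \left(266247 - 2852124\right)} = \frac{1}{2429989 - 2585877} = \frac{1}{-155888} = - \frac{1}{155888}$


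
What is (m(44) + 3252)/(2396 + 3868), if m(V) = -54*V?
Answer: 73/522 ≈ 0.13985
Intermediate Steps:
(m(44) + 3252)/(2396 + 3868) = (-54*44 + 3252)/(2396 + 3868) = (-2376 + 3252)/6264 = 876*(1/6264) = 73/522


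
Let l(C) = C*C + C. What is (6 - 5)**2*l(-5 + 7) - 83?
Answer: -77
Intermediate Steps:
l(C) = C + C**2 (l(C) = C**2 + C = C + C**2)
(6 - 5)**2*l(-5 + 7) - 83 = (6 - 5)**2*((-5 + 7)*(1 + (-5 + 7))) - 83 = 1**2*(2*(1 + 2)) - 83 = 1*(2*3) - 83 = 1*6 - 83 = 6 - 83 = -77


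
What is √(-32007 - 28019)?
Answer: I*√60026 ≈ 245.0*I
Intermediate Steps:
√(-32007 - 28019) = √(-60026) = I*√60026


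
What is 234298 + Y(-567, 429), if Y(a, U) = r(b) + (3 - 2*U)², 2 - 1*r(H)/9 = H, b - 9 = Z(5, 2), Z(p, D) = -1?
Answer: 965269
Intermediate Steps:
b = 8 (b = 9 - 1 = 8)
r(H) = 18 - 9*H
Y(a, U) = -54 + (3 - 2*U)² (Y(a, U) = (18 - 9*8) + (3 - 2*U)² = (18 - 72) + (3 - 2*U)² = -54 + (3 - 2*U)²)
234298 + Y(-567, 429) = 234298 + (-54 + (-3 + 2*429)²) = 234298 + (-54 + (-3 + 858)²) = 234298 + (-54 + 855²) = 234298 + (-54 + 731025) = 234298 + 730971 = 965269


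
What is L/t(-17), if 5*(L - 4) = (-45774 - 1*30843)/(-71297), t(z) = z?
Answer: -1502557/6060245 ≈ -0.24794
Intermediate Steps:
L = 1502557/356485 (L = 4 + ((-45774 - 1*30843)/(-71297))/5 = 4 + ((-45774 - 30843)*(-1/71297))/5 = 4 + (-76617*(-1/71297))/5 = 4 + (⅕)*(76617/71297) = 4 + 76617/356485 = 1502557/356485 ≈ 4.2149)
L/t(-17) = (1502557/356485)/(-17) = (1502557/356485)*(-1/17) = -1502557/6060245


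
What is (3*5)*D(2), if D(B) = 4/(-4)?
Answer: -15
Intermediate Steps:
D(B) = -1 (D(B) = 4*(-¼) = -1)
(3*5)*D(2) = (3*5)*(-1) = 15*(-1) = -15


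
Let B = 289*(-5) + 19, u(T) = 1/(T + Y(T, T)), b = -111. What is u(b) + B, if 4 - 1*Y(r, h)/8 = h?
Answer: -1153633/809 ≈ -1426.0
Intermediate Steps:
Y(r, h) = 32 - 8*h
u(T) = 1/(32 - 7*T) (u(T) = 1/(T + (32 - 8*T)) = 1/(32 - 7*T))
B = -1426 (B = -1445 + 19 = -1426)
u(b) + B = -1/(-32 + 7*(-111)) - 1426 = -1/(-32 - 777) - 1426 = -1/(-809) - 1426 = -1*(-1/809) - 1426 = 1/809 - 1426 = -1153633/809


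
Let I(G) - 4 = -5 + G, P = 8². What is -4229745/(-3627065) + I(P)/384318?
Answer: 2779137853/2382814302 ≈ 1.1663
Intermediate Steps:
P = 64
I(G) = -1 + G (I(G) = 4 + (-5 + G) = -1 + G)
-4229745/(-3627065) + I(P)/384318 = -4229745/(-3627065) + (-1 + 64)/384318 = -4229745*(-1/3627065) + 63*(1/384318) = 65073/55801 + 7/42702 = 2779137853/2382814302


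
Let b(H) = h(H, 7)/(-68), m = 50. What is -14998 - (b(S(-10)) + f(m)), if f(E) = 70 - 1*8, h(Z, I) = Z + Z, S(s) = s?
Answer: -256025/17 ≈ -15060.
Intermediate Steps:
h(Z, I) = 2*Z
f(E) = 62 (f(E) = 70 - 8 = 62)
b(H) = -H/34 (b(H) = (2*H)/(-68) = (2*H)*(-1/68) = -H/34)
-14998 - (b(S(-10)) + f(m)) = -14998 - (-1/34*(-10) + 62) = -14998 - (5/17 + 62) = -14998 - 1*1059/17 = -14998 - 1059/17 = -256025/17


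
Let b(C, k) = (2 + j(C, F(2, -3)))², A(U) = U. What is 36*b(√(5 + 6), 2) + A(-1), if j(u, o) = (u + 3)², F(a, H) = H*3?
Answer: 31679 + 9504*√11 ≈ 63200.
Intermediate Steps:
F(a, H) = 3*H
j(u, o) = (3 + u)²
b(C, k) = (2 + (3 + C)²)²
36*b(√(5 + 6), 2) + A(-1) = 36*(2 + (3 + √(5 + 6))²)² - 1 = 36*(2 + (3 + √11)²)² - 1 = -1 + 36*(2 + (3 + √11)²)²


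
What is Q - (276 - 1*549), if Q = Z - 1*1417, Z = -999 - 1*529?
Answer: -2672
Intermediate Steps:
Z = -1528 (Z = -999 - 529 = -1528)
Q = -2945 (Q = -1528 - 1*1417 = -1528 - 1417 = -2945)
Q - (276 - 1*549) = -2945 - (276 - 1*549) = -2945 - (276 - 549) = -2945 - 1*(-273) = -2945 + 273 = -2672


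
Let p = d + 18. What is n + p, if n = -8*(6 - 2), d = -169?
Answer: -183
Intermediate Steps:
p = -151 (p = -169 + 18 = -151)
n = -32 (n = -8*4 = -32)
n + p = -32 - 151 = -183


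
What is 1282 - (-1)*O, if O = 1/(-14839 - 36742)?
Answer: 66126841/51581 ≈ 1282.0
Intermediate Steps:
O = -1/51581 (O = 1/(-51581) = -1/51581 ≈ -1.9387e-5)
1282 - (-1)*O = 1282 - (-1)*(-1)/51581 = 1282 - 1*1/51581 = 1282 - 1/51581 = 66126841/51581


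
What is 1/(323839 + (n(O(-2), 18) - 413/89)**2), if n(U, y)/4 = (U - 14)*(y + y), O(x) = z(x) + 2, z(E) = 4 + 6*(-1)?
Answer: 7921/34906475288 ≈ 2.2692e-7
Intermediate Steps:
z(E) = -2 (z(E) = 4 - 6 = -2)
O(x) = 0 (O(x) = -2 + 2 = 0)
n(U, y) = 8*y*(-14 + U) (n(U, y) = 4*((U - 14)*(y + y)) = 4*((-14 + U)*(2*y)) = 4*(2*y*(-14 + U)) = 8*y*(-14 + U))
1/(323839 + (n(O(-2), 18) - 413/89)**2) = 1/(323839 + (8*18*(-14 + 0) - 413/89)**2) = 1/(323839 + (8*18*(-14) - 413*1/89)**2) = 1/(323839 + (-2016 - 413/89)**2) = 1/(323839 + (-179837/89)**2) = 1/(323839 + 32341346569/7921) = 1/(34906475288/7921) = 7921/34906475288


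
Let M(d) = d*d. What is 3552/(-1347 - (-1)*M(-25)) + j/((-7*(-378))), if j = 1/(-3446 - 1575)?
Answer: -23595165577/4796089326 ≈ -4.9197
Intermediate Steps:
M(d) = d²
j = -1/5021 (j = 1/(-5021) = -1/5021 ≈ -0.00019916)
3552/(-1347 - (-1)*M(-25)) + j/((-7*(-378))) = 3552/(-1347 - (-1)*(-25)²) - 1/(5021*((-7*(-378)))) = 3552/(-1347 - (-1)*625) - 1/5021/2646 = 3552/(-1347 - 1*(-625)) - 1/5021*1/2646 = 3552/(-1347 + 625) - 1/13285566 = 3552/(-722) - 1/13285566 = 3552*(-1/722) - 1/13285566 = -1776/361 - 1/13285566 = -23595165577/4796089326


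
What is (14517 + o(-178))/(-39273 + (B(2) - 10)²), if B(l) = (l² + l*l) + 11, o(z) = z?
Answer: -14339/39192 ≈ -0.36587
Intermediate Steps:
B(l) = 11 + 2*l² (B(l) = (l² + l²) + 11 = 2*l² + 11 = 11 + 2*l²)
(14517 + o(-178))/(-39273 + (B(2) - 10)²) = (14517 - 178)/(-39273 + ((11 + 2*2²) - 10)²) = 14339/(-39273 + ((11 + 2*4) - 10)²) = 14339/(-39273 + ((11 + 8) - 10)²) = 14339/(-39273 + (19 - 10)²) = 14339/(-39273 + 9²) = 14339/(-39273 + 81) = 14339/(-39192) = 14339*(-1/39192) = -14339/39192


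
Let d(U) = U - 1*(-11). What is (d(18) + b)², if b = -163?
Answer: 17956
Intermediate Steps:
d(U) = 11 + U (d(U) = U + 11 = 11 + U)
(d(18) + b)² = ((11 + 18) - 163)² = (29 - 163)² = (-134)² = 17956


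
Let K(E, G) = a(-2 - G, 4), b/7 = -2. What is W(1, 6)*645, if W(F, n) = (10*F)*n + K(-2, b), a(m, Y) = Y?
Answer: 41280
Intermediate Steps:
b = -14 (b = 7*(-2) = -14)
K(E, G) = 4
W(F, n) = 4 + 10*F*n (W(F, n) = (10*F)*n + 4 = 10*F*n + 4 = 4 + 10*F*n)
W(1, 6)*645 = (4 + 10*1*6)*645 = (4 + 60)*645 = 64*645 = 41280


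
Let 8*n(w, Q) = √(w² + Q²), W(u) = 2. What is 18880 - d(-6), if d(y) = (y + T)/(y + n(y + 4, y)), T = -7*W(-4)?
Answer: 5342080/283 - 40*√10/283 ≈ 18876.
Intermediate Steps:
n(w, Q) = √(Q² + w²)/8 (n(w, Q) = √(w² + Q²)/8 = √(Q² + w²)/8)
T = -14 (T = -7*2 = -14)
d(y) = (-14 + y)/(y + √(y² + (4 + y)²)/8) (d(y) = (y - 14)/(y + √(y² + (y + 4)²)/8) = (-14 + y)/(y + √(y² + (4 + y)²)/8))
18880 - d(-6) = 18880 - 8*(-14 - 6)/(√((-6)² + (4 - 6)²) + 8*(-6)) = 18880 - 8*(-20)/(√(36 + (-2)²) - 48) = 18880 - 8*(-20)/(√(36 + 4) - 48) = 18880 - 8*(-20)/(√40 - 48) = 18880 - 8*(-20)/(2*√10 - 48) = 18880 - 8*(-20)/(-48 + 2*√10) = 18880 - (-160)/(-48 + 2*√10) = 18880 + 160/(-48 + 2*√10)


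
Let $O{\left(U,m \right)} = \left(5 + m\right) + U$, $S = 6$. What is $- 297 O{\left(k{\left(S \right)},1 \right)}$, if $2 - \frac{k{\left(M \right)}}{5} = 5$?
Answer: $2673$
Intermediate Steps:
$k{\left(M \right)} = -15$ ($k{\left(M \right)} = 10 - 25 = -15$)
$O{\left(U,m \right)} = 5 + U + m$
$- 297 O{\left(k{\left(S \right)},1 \right)} = - 297 \left(5 - 15 + 1\right) = \left(-297\right) \left(-9\right) = 2673$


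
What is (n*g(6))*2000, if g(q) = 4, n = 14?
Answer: 112000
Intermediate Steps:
(n*g(6))*2000 = (14*4)*2000 = 56*2000 = 112000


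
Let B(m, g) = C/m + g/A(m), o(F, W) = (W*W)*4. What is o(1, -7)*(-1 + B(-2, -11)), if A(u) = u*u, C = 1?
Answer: -833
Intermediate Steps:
A(u) = u**2
o(F, W) = 4*W**2 (o(F, W) = W**2*4 = 4*W**2)
B(m, g) = 1/m + g/m**2 (B(m, g) = 1/m + g/(m**2) = 1/m + g/m**2)
o(1, -7)*(-1 + B(-2, -11)) = (4*(-7)**2)*(-1 + (-11 - 2)/(-2)**2) = (4*49)*(-1 + (1/4)*(-13)) = 196*(-1 - 13/4) = 196*(-17/4) = -833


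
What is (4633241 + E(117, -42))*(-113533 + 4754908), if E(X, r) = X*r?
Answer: 21481801229625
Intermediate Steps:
(4633241 + E(117, -42))*(-113533 + 4754908) = (4633241 + 117*(-42))*(-113533 + 4754908) = (4633241 - 4914)*4641375 = 4628327*4641375 = 21481801229625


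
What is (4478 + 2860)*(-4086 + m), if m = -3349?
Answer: -54558030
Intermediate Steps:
(4478 + 2860)*(-4086 + m) = (4478 + 2860)*(-4086 - 3349) = 7338*(-7435) = -54558030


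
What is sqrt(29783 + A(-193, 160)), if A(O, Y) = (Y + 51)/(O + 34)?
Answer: sqrt(752910474)/159 ≈ 172.57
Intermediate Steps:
A(O, Y) = (51 + Y)/(34 + O)
sqrt(29783 + A(-193, 160)) = sqrt(29783 + (51 + 160)/(34 - 193)) = sqrt(29783 + 211/(-159)) = sqrt(29783 - 1/159*211) = sqrt(29783 - 211/159) = sqrt(4735286/159) = sqrt(752910474)/159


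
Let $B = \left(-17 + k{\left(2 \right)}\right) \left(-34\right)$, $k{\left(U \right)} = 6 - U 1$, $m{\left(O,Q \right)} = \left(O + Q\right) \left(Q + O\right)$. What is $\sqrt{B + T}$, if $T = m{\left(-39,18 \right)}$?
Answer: $\sqrt{883} \approx 29.715$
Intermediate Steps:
$m{\left(O,Q \right)} = \left(O + Q\right)^{2}$ ($m{\left(O,Q \right)} = \left(O + Q\right) \left(O + Q\right) = \left(O + Q\right)^{2}$)
$k{\left(U \right)} = 6 - U$
$T = 441$ ($T = \left(-39 + 18\right)^{2} = \left(-21\right)^{2} = 441$)
$B = 442$ ($B = \left(-17 + \left(6 - 2\right)\right) \left(-34\right) = \left(-17 + 4\right) \left(-34\right) = \left(-13\right) \left(-34\right) = 442$)
$\sqrt{B + T} = \sqrt{442 + 441} = \sqrt{883}$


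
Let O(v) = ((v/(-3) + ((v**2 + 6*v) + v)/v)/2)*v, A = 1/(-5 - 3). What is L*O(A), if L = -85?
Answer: 7055/192 ≈ 36.745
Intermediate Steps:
A = -1/8 (A = 1/(-8) = -1/8 ≈ -0.12500)
O(v) = v*(-v/6 + (v**2 + 7*v)/(2*v)) (O(v) = ((v*(-1/3) + (v**2 + 7*v)/v)*(1/2))*v = ((-v/3 + (v**2 + 7*v)/v)*(1/2))*v = (-v/6 + (v**2 + 7*v)/(2*v))*v = v*(-v/6 + (v**2 + 7*v)/(2*v)))
L*O(A) = -85*(-1)*(21 + 2*(-1/8))/(6*8) = -85*(-1)*(21 - 1/4)/(6*8) = -85*(-1)*83/(6*8*4) = -85*(-83/192) = 7055/192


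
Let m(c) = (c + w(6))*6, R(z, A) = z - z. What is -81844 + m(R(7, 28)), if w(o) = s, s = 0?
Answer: -81844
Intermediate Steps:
R(z, A) = 0
w(o) = 0
m(c) = 6*c (m(c) = (c + 0)*6 = c*6 = 6*c)
-81844 + m(R(7, 28)) = -81844 + 6*0 = -81844 + 0 = -81844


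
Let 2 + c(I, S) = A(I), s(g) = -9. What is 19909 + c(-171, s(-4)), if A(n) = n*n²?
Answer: -4980304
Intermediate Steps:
A(n) = n³
c(I, S) = -2 + I³
19909 + c(-171, s(-4)) = 19909 + (-2 + (-171)³) = 19909 + (-2 - 5000211) = 19909 - 5000213 = -4980304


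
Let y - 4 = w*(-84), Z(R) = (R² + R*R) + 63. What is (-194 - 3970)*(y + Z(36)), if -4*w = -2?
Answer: -10897188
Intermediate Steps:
w = ½ (w = -¼*(-2) = ½ ≈ 0.50000)
Z(R) = 63 + 2*R² (Z(R) = (R² + R²) + 63 = 2*R² + 63 = 63 + 2*R²)
y = -38 (y = 4 + (½)*(-84) = 4 - 42 = -38)
(-194 - 3970)*(y + Z(36)) = (-194 - 3970)*(-38 + (63 + 2*36²)) = -4164*(-38 + (63 + 2*1296)) = -4164*(-38 + (63 + 2592)) = -4164*(-38 + 2655) = -4164*2617 = -10897188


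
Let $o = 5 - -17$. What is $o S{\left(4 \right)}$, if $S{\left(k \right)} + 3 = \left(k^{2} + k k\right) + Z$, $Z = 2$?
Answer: $682$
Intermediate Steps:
$S{\left(k \right)} = -1 + 2 k^{2}$ ($S{\left(k \right)} = -3 + \left(\left(k^{2} + k k\right) + 2\right) = -3 + \left(\left(k^{2} + k^{2}\right) + 2\right) = -3 + \left(2 k^{2} + 2\right) = -3 + \left(2 + 2 k^{2}\right) = -1 + 2 k^{2}$)
$o = 22$ ($o = 5 + 17 = 22$)
$o S{\left(4 \right)} = 22 \left(-1 + 2 \cdot 4^{2}\right) = 22 \left(-1 + 2 \cdot 16\right) = 22 \left(-1 + 32\right) = 22 \cdot 31 = 682$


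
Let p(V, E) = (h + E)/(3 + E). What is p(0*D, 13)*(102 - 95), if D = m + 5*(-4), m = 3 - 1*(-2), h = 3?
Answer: 7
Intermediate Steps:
m = 5 (m = 3 + 2 = 5)
D = -15 (D = 5 + 5*(-4) = 5 - 20 = -15)
p(V, E) = 1 (p(V, E) = (3 + E)/(3 + E) = 1)
p(0*D, 13)*(102 - 95) = 1*(102 - 95) = 1*7 = 7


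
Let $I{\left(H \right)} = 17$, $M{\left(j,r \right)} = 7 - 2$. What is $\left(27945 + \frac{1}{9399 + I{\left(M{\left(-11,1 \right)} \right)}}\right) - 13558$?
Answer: $\frac{135467993}{9416} \approx 14387.0$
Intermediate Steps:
$M{\left(j,r \right)} = 5$ ($M{\left(j,r \right)} = 7 - 2 = 5$)
$\left(27945 + \frac{1}{9399 + I{\left(M{\left(-11,1 \right)} \right)}}\right) - 13558 = \left(27945 + \frac{1}{9399 + 17}\right) - 13558 = \left(27945 + \frac{1}{9416}\right) - 13558 = \frac{263130121}{9416} - 13558 = \frac{135467993}{9416}$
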